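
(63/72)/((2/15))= 6.56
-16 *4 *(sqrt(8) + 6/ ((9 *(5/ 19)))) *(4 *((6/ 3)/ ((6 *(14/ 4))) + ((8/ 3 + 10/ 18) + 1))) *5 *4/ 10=-278528 *sqrt(2)/ 63 - 5292032/ 945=-11852.38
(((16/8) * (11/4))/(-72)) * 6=-11/24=-0.46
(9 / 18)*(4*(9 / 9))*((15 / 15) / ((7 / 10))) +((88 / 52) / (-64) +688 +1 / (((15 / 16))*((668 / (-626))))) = 5032014347 / 7294560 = 689.83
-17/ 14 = -1.21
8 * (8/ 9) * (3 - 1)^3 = 56.89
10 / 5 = 2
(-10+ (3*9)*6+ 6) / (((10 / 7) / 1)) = 553 / 5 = 110.60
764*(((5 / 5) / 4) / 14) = 191 / 14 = 13.64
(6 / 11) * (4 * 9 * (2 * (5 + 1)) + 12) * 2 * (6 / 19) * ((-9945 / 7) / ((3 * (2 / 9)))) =-476882640 / 1463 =-325962.16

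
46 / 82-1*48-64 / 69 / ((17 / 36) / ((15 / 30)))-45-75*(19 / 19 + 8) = -12318559 / 16031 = -768.42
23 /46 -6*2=-23 /2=-11.50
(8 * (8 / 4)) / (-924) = -4 / 231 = -0.02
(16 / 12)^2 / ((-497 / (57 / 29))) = -304 / 43239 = -0.01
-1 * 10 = -10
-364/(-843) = 364/843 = 0.43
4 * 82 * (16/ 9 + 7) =25912/ 9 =2879.11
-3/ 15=-1/ 5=-0.20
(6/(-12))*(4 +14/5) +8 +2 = 33/5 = 6.60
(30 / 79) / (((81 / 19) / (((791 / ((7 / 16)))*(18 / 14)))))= 207.06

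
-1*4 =-4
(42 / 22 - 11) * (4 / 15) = -80 / 33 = -2.42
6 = 6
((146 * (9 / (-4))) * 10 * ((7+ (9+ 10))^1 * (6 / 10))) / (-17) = 51246 / 17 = 3014.47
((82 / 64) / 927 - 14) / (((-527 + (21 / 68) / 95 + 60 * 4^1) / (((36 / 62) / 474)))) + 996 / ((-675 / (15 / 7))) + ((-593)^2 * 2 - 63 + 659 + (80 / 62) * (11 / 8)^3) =105339891273034810101 / 149653019440960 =703894.19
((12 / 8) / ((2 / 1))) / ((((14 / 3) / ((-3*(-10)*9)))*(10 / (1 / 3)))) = 81 / 56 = 1.45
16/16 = 1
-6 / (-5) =6 / 5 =1.20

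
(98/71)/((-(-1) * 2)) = 0.69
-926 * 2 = -1852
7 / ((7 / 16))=16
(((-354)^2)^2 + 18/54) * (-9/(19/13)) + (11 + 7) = -1837379682849/19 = -96704193834.16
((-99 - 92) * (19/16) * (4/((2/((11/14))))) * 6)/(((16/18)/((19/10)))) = -20478447/4480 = -4571.08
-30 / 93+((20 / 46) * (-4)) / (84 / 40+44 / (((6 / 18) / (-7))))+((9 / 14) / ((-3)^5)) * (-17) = -32622341 / 118316646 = -0.28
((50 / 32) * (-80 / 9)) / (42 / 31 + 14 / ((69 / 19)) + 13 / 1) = -89125 / 116853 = -0.76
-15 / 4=-3.75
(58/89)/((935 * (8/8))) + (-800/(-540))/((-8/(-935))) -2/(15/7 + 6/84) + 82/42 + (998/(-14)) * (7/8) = 436160410601/3900453480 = 111.82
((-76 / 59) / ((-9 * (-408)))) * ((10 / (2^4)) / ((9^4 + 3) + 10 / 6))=-0.00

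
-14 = -14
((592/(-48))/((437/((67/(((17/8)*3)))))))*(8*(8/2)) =-634624/66861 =-9.49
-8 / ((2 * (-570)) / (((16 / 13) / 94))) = 16 / 174135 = 0.00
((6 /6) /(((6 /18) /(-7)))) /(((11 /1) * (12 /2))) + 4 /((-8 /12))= -139 /22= -6.32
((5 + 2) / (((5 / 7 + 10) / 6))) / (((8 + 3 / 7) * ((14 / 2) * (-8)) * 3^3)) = -49 / 159300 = -0.00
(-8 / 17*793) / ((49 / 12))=-76128 / 833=-91.39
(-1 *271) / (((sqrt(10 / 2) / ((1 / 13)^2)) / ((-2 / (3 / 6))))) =1084 *sqrt(5) / 845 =2.87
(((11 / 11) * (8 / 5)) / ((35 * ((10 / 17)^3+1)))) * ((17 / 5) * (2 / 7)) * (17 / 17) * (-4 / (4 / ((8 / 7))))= -10690688 / 253519875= -0.04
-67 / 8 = -8.38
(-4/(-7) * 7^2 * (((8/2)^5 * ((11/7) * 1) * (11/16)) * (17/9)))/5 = 526592/45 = 11702.04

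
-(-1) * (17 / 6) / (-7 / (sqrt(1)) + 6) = -17 / 6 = -2.83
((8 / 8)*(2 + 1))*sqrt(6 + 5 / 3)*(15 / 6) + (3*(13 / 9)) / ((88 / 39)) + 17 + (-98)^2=5*sqrt(69) / 2 + 846817 / 88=9643.69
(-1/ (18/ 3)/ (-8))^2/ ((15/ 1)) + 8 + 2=345601/ 34560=10.00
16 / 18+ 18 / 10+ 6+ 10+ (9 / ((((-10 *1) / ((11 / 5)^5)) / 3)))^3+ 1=-739981573752630577697 / 274658203125000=-2694190.69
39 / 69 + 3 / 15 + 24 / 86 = 5164 / 4945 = 1.04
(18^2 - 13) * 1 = 311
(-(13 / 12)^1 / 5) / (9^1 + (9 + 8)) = -1 / 120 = -0.01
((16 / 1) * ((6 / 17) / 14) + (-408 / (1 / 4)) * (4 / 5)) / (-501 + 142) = 776592 / 213605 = 3.64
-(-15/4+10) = -6.25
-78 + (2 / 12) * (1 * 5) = -463 / 6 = -77.17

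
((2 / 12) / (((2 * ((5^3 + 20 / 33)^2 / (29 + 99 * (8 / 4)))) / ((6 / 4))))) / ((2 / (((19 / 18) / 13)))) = 521873 / 7147306400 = 0.00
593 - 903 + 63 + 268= 21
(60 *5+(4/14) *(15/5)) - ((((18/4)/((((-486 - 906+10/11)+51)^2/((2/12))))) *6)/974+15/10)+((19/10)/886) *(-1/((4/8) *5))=9823652706443108923/32815922686414700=299.36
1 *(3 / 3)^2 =1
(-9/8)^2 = 1.27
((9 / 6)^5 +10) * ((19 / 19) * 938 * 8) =264047 / 2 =132023.50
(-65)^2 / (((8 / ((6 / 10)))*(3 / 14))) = 5915 / 4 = 1478.75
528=528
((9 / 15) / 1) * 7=21 / 5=4.20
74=74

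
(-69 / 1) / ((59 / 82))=-5658 / 59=-95.90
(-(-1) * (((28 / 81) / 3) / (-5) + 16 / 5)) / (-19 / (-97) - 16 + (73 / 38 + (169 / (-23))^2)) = 1505318168 / 19003894947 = 0.08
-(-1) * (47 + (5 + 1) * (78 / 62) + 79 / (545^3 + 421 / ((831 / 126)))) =75825111679010 / 1390052301017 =54.55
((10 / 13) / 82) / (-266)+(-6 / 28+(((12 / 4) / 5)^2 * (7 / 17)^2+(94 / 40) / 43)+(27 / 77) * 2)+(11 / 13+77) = 76019367761193 / 969031363300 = 78.45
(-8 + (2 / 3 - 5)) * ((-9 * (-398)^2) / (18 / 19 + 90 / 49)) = 1364135647 / 216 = 6315442.81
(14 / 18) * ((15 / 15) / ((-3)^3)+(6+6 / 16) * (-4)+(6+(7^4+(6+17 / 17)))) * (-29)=-26182331 / 486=-53873.11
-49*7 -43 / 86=-687 / 2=-343.50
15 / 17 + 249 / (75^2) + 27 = 27.93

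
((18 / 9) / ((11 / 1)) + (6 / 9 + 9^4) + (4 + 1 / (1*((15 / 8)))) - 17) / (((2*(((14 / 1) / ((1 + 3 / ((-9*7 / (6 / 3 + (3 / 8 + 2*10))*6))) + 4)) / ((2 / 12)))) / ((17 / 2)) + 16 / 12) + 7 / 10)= 178603017552 / 167216467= 1068.09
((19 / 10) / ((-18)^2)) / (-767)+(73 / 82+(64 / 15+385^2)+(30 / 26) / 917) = 1065336449450921 / 7187042520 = 148230.16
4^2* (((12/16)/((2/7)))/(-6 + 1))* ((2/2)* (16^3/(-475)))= 172032/2375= 72.43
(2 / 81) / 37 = 2 / 2997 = 0.00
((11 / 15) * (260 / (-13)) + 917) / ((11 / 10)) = 820.30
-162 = -162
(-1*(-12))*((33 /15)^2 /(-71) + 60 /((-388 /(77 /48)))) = -2613501 /688700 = -3.79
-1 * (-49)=49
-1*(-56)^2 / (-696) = 392 / 87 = 4.51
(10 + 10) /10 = 2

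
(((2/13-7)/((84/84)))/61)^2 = 7921/628849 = 0.01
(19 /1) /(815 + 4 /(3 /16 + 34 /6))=5339 /229207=0.02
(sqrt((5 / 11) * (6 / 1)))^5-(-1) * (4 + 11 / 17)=79 / 17 + 900 * sqrt(330) / 1331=16.93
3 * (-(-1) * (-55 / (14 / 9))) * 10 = -7425 / 7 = -1060.71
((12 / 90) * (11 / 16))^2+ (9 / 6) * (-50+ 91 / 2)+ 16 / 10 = -74039 / 14400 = -5.14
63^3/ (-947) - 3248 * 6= -18705183/ 947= -19752.04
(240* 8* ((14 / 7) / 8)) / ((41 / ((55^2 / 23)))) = 1452000 / 943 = 1539.77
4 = 4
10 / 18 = 5 / 9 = 0.56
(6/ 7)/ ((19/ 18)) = 108/ 133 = 0.81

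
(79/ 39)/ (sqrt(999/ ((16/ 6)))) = 158 * sqrt(74)/ 12987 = 0.10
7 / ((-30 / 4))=-14 / 15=-0.93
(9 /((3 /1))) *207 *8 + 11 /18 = 89435 /18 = 4968.61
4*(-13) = -52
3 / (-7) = -3 / 7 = -0.43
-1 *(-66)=66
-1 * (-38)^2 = -1444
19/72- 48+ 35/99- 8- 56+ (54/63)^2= -110.65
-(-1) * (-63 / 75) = -21 / 25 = -0.84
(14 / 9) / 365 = 14 / 3285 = 0.00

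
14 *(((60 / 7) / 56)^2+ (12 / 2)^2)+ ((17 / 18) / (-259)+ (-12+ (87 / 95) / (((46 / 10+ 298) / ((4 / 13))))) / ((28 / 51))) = 1211419703080 / 2510876277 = 482.47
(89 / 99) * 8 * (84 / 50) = 9968 / 825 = 12.08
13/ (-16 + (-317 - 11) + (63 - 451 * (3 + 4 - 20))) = 13/ 5582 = 0.00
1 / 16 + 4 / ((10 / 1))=37 / 80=0.46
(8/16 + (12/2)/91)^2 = 10609/33124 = 0.32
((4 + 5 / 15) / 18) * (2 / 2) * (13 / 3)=169 / 162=1.04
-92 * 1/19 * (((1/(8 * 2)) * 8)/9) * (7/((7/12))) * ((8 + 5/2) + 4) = -2668/57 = -46.81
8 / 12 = 2 / 3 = 0.67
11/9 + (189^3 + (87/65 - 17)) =3949483918/585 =6751254.56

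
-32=-32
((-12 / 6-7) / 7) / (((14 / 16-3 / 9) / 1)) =-216 / 91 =-2.37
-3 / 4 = -0.75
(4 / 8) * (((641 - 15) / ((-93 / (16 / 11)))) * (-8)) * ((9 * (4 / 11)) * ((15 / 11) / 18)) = 400640 / 41261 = 9.71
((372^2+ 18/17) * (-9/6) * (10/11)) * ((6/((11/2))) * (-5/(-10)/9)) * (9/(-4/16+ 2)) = -58817.73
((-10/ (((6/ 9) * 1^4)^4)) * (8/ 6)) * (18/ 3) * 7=-2835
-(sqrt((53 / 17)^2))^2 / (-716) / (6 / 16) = 5618 / 155193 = 0.04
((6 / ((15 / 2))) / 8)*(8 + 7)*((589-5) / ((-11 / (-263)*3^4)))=76796 / 297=258.57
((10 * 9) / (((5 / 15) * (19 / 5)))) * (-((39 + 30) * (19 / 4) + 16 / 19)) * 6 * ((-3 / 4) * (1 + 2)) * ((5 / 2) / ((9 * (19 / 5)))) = 1264258125 / 54872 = 23040.13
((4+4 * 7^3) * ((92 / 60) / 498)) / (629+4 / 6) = 0.01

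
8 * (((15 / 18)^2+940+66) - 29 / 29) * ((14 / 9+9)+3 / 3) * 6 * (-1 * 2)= -30122560 / 27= -1115650.37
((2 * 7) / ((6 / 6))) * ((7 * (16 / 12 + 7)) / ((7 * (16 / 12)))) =175 / 2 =87.50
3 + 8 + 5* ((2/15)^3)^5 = 11.00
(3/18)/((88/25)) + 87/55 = 391/240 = 1.63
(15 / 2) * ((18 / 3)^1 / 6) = 15 / 2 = 7.50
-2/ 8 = -1/ 4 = -0.25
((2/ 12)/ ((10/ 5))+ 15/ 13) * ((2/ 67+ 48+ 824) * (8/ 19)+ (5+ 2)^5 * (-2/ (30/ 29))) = -118396409507/ 2978820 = -39746.08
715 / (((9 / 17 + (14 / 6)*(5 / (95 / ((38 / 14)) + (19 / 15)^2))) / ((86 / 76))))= 2152334470 / 2256231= 953.95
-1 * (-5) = 5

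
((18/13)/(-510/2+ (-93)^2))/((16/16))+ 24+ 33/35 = 15877356/636545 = 24.94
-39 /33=-13 /11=-1.18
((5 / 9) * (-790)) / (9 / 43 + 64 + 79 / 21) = -594475 / 92067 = -6.46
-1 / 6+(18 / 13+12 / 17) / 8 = 251 / 2652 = 0.09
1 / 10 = 0.10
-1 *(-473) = 473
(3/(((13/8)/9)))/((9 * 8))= 3/13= 0.23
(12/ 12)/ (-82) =-1/ 82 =-0.01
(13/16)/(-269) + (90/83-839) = -299331367/357232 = -837.92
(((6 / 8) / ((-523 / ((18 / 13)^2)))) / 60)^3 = -531441 / 5524019047812824000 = -0.00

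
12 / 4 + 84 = 87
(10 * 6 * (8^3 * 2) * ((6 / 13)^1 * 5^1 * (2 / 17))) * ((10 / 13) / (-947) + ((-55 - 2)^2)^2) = 479065847688806400 / 2720731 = 176079828431.70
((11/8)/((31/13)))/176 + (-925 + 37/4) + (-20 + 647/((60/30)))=-2429395/3968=-612.25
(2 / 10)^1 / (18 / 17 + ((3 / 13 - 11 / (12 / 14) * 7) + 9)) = -1326 / 527375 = -0.00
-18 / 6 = -3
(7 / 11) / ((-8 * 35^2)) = -1 / 15400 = -0.00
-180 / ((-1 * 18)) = 10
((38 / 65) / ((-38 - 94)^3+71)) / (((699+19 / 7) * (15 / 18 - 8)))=399 / 7893844477220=0.00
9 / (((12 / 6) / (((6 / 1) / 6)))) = 9 / 2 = 4.50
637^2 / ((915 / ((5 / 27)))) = 405769 / 4941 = 82.12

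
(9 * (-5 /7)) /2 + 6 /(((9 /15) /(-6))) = -885 /14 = -63.21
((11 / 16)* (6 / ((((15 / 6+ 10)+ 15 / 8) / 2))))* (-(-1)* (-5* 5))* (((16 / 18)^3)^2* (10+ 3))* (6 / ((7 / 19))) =-14244904960 / 9506889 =-1498.38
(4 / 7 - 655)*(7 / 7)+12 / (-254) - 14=-594275 / 889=-668.48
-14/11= -1.27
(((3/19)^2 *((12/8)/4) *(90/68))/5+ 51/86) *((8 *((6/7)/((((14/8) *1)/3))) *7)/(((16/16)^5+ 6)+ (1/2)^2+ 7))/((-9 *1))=-13409840/35097503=-0.38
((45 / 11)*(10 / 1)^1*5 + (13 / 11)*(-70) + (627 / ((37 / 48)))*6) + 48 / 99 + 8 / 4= 6110782 / 1221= 5004.74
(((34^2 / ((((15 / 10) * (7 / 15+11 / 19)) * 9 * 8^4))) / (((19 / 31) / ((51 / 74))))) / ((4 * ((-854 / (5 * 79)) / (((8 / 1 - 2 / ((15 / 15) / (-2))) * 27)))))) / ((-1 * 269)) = 8121557475 / 2593749889024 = 0.00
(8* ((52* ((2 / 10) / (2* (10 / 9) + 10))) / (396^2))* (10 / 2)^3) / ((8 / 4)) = 65 / 23958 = 0.00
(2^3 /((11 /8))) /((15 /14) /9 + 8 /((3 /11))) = 2688 /13607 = 0.20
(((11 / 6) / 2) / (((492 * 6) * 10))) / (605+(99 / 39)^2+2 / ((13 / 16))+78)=1859 / 41421991680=0.00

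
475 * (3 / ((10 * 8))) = 285 / 16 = 17.81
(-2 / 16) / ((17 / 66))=-33 / 68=-0.49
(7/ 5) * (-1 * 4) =-28/ 5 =-5.60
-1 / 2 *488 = -244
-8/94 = -4/47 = -0.09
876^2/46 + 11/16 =6139261/368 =16682.77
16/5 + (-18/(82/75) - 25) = -7844/205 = -38.26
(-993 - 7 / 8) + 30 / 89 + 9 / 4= -705797 / 712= -991.29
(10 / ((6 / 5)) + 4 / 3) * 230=6670 / 3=2223.33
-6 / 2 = -3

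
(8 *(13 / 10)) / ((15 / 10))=104 / 15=6.93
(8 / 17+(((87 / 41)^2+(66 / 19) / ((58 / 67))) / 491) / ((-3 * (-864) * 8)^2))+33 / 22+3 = 2753951143382662487 / 554049342451187712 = 4.97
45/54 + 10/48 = 25/24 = 1.04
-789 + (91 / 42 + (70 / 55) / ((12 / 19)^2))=-620645 / 792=-783.64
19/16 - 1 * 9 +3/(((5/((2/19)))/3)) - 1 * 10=-26787/1520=-17.62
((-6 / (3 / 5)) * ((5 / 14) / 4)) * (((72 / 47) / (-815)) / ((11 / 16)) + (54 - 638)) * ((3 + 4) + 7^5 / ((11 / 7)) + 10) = 36245244763240 / 6488867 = 5585758.62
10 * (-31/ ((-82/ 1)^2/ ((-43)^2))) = -286595/ 3362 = -85.25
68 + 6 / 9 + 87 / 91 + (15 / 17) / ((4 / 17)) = 80123 / 1092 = 73.37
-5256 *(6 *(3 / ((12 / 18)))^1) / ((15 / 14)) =-662256 / 5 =-132451.20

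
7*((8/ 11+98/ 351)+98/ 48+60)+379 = 25338569/ 30888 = 820.34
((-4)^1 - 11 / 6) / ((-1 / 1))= 35 / 6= 5.83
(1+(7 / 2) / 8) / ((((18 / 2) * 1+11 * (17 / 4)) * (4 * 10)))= 0.00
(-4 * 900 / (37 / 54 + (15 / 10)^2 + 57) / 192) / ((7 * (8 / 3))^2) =-18225 / 20299328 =-0.00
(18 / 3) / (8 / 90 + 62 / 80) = 2160 / 311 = 6.95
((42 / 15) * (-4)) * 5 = -56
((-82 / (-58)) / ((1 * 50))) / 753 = 41 / 1091850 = 0.00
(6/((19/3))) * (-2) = -36/19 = -1.89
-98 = -98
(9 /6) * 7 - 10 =1 /2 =0.50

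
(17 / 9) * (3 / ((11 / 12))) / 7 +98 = 7614 / 77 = 98.88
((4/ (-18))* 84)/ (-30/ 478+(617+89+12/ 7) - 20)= -93688/ 3451323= -0.03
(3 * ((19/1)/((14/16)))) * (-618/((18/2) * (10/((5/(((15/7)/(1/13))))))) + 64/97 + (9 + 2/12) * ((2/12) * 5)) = 20315902/44135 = 460.31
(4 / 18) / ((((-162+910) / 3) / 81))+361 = 135041 / 374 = 361.07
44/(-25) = -44/25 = -1.76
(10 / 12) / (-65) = -1 / 78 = -0.01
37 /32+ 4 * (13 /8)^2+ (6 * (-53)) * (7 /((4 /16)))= -284553 /32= -8892.28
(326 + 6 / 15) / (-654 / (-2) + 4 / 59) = 96288 / 96485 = 1.00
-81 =-81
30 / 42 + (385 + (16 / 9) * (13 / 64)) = 97291 / 252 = 386.08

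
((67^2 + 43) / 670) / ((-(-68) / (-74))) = -41921 / 5695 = -7.36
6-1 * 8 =-2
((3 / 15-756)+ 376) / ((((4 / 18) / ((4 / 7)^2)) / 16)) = -2187648 / 245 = -8929.18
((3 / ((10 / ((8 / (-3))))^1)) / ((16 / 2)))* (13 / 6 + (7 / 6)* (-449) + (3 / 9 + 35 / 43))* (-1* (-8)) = 268588 / 645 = 416.42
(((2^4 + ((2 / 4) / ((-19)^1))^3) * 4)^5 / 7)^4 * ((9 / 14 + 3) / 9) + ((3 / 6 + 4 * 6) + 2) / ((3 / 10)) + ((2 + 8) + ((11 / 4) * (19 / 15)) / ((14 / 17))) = 224076884339430696888360500000000.00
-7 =-7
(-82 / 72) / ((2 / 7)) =-287 / 72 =-3.99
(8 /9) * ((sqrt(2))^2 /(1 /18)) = 32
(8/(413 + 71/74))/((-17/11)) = -6512/520761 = -0.01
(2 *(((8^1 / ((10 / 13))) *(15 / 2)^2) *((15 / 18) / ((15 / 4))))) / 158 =130 / 79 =1.65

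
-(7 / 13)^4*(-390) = 72030 / 2197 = 32.79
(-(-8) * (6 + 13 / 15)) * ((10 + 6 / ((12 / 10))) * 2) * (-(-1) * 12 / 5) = 19776 / 5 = 3955.20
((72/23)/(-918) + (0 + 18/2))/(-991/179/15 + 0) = -9444935/387481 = -24.38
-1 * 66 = -66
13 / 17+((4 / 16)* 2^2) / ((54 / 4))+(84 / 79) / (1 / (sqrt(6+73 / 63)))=385 / 459+4* sqrt(3157) / 79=3.68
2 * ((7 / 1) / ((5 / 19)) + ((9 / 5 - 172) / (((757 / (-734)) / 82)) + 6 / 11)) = 27119.01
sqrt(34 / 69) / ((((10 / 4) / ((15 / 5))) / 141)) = 282 * sqrt(2346) / 115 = 118.77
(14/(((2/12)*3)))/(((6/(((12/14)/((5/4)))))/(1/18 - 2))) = -56/9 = -6.22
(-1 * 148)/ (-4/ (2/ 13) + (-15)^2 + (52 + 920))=-0.13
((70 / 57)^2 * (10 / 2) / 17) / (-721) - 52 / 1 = -295831448 / 5688999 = -52.00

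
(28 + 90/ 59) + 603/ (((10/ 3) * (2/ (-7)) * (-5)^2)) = 123883/ 29500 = 4.20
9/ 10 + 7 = 79/ 10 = 7.90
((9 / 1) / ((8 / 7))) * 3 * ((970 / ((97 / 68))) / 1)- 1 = 16064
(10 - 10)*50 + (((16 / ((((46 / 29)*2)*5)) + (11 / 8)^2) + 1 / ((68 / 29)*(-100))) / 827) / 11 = 0.00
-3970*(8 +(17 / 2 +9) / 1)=-101235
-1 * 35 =-35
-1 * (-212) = 212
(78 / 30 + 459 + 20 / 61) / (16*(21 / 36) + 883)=422664 / 816485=0.52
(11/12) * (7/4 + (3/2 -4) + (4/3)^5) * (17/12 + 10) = 5074069/139968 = 36.25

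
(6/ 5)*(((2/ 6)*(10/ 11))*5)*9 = 180/ 11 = 16.36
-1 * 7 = -7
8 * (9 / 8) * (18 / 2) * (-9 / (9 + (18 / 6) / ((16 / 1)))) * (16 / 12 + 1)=-1296 / 7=-185.14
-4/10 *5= -2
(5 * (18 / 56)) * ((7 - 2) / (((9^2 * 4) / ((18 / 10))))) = 5 / 112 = 0.04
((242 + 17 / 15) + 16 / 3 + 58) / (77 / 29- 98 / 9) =-399939 / 10745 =-37.22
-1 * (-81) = 81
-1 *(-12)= 12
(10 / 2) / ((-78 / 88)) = -220 / 39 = -5.64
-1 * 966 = -966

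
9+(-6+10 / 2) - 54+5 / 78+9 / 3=-3349 / 78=-42.94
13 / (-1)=-13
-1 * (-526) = 526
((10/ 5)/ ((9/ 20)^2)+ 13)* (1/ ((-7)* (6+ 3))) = -1853/ 5103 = -0.36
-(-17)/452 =17/452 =0.04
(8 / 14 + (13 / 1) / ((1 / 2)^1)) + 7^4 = 16993 / 7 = 2427.57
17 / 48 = 0.35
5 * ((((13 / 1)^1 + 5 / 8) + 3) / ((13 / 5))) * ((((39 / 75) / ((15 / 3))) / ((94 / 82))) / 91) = 779 / 24440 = 0.03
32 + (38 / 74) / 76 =32.01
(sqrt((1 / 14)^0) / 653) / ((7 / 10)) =0.00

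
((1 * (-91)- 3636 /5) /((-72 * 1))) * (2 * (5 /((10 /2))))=4091 /180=22.73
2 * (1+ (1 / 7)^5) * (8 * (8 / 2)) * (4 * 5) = 21514240 / 16807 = 1280.08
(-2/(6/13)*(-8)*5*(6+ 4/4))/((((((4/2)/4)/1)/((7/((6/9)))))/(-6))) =-152880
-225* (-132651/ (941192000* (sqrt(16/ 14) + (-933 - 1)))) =-557532153/ 16421068254080 - 1193859* sqrt(14)/ 114947477778560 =-0.00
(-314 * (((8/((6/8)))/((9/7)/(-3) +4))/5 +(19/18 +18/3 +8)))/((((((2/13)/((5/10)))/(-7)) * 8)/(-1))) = -503173853/36000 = -13977.05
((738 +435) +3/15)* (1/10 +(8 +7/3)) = 918029/75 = 12240.39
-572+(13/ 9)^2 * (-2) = -46670/ 81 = -576.17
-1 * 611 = -611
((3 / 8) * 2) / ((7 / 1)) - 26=-725 / 28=-25.89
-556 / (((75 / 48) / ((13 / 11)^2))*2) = -751712 / 3025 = -248.50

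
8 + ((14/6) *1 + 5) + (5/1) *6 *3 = 316/3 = 105.33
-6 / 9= -0.67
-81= -81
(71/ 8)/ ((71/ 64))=8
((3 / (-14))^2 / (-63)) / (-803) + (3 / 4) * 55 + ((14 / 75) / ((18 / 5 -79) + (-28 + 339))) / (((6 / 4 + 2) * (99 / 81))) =66919220353 / 1622276810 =41.25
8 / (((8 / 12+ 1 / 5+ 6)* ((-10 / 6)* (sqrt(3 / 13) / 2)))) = -48* sqrt(39) / 103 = -2.91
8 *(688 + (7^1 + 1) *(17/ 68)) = 5520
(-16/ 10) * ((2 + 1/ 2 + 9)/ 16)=-23/ 20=-1.15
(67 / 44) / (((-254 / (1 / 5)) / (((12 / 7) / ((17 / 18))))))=-1809 / 831215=-0.00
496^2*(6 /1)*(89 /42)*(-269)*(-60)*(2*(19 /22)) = 6714450723840 /77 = 87200658751.17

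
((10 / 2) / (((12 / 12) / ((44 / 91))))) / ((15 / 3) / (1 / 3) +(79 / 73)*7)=0.11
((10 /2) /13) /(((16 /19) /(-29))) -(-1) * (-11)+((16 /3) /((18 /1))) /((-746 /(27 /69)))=-129792523 /5353296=-24.25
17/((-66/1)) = -17/66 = -0.26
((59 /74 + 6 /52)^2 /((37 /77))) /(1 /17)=252271789 /8560357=29.47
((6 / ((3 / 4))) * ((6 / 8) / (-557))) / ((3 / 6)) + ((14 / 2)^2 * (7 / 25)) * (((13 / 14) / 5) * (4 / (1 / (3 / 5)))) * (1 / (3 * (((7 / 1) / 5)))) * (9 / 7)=128838 / 69625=1.85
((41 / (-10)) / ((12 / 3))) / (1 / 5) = -41 / 8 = -5.12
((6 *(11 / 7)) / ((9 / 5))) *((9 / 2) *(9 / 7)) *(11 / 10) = 3267 / 98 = 33.34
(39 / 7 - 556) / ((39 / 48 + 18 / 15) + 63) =-308240 / 36407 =-8.47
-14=-14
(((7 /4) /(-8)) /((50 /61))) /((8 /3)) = -1281 /12800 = -0.10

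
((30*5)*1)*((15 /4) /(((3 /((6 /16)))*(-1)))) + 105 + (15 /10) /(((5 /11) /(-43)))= -8577 /80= -107.21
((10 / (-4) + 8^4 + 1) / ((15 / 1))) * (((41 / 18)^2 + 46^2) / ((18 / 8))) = 1125602617 / 4374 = 257339.42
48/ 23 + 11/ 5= 4.29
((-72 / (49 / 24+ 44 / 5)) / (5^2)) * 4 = -6912 / 6505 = -1.06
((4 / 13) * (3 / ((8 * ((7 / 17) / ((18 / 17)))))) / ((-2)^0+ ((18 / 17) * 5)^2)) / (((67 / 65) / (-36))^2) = 3286623600 / 263607547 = 12.47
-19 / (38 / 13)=-13 / 2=-6.50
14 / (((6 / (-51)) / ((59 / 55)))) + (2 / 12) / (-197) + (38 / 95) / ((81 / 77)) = -223402243 / 1755270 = -127.28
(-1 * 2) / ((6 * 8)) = -1 / 24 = -0.04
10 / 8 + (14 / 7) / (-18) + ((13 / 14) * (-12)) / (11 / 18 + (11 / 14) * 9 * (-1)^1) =41959 / 14652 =2.86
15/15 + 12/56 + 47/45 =1423/630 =2.26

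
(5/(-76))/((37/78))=-195/1406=-0.14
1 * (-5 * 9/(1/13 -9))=585/116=5.04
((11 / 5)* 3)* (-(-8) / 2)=132 / 5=26.40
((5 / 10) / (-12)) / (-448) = 1 / 10752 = 0.00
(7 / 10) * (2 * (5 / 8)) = 7 / 8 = 0.88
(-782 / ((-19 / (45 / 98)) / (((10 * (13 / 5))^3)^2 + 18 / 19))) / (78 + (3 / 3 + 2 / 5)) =516360444061950 / 7022533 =73529087.59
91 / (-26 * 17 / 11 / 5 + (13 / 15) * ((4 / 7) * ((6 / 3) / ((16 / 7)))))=-2310 / 193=-11.97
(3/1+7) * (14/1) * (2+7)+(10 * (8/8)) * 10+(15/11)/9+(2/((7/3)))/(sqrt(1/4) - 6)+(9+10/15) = 105464/77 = 1369.66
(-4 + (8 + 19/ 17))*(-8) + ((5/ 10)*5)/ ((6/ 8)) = -1918/ 51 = -37.61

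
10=10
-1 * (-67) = 67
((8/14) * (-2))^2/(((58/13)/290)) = 4160/49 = 84.90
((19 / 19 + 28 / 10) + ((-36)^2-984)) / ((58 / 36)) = 196.01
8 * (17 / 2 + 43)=412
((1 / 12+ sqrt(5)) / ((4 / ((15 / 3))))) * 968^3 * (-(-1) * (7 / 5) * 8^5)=13003314429952 / 3+ 52013257719808 * sqrt(5)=120639618136023.73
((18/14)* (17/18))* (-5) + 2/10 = -5.87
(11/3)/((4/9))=8.25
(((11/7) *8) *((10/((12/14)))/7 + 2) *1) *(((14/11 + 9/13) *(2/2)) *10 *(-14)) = -494560/39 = -12681.03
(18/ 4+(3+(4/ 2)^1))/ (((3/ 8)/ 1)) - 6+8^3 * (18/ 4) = 2323.33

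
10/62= 5/31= 0.16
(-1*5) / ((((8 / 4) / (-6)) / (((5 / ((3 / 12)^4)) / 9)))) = 6400 / 3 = 2133.33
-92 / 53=-1.74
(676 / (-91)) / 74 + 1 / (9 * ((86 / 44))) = -4364 / 100233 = -0.04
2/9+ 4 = 38/9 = 4.22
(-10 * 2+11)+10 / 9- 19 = -242 / 9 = -26.89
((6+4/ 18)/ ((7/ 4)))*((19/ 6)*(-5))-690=-20150/ 27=-746.30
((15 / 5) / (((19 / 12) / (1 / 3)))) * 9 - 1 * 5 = 0.68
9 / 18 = 1 / 2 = 0.50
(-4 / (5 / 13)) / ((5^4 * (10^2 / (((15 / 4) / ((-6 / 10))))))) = 13 / 12500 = 0.00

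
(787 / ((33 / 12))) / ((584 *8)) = 787 / 12848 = 0.06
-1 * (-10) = 10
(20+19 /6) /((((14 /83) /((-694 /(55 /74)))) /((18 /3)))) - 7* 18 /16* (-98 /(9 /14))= -591569787 /770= -768272.45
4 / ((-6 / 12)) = -8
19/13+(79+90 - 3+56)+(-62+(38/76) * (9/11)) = 46295/286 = 161.87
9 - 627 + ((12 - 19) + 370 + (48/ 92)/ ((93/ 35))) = -181675/ 713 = -254.80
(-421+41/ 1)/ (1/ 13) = -4940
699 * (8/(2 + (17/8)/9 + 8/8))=1728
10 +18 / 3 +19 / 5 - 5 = 74 / 5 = 14.80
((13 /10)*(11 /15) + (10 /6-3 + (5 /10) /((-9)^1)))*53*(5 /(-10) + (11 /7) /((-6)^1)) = 11872 /675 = 17.59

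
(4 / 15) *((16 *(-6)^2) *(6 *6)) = 27648 / 5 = 5529.60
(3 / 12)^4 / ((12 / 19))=19 / 3072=0.01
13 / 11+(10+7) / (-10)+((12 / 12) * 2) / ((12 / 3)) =-1 / 55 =-0.02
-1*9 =-9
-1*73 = -73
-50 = -50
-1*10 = -10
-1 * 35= -35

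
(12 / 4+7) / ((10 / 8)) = 8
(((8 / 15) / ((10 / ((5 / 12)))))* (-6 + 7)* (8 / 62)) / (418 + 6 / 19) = 19 / 2771865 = 0.00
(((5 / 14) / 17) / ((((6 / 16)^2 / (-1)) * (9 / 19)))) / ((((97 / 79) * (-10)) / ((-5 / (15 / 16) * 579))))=-74161408 / 934983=-79.32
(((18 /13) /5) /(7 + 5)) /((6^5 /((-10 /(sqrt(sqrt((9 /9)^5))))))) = -1 /33696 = -0.00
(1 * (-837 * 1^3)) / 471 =-279 / 157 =-1.78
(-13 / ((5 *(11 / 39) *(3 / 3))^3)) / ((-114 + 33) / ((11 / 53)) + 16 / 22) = 771147 / 64810625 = 0.01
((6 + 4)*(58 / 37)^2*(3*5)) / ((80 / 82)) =517215 / 1369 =377.80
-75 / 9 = -25 / 3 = -8.33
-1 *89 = -89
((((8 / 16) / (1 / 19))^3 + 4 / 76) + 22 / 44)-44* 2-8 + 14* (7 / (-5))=564169 / 760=742.33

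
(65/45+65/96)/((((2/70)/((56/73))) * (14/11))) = 44.76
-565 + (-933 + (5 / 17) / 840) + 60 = -4106927 / 2856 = -1438.00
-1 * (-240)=240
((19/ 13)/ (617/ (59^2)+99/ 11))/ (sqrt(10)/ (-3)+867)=198417* sqrt(10)/ 2809570291918+516082617/ 2809570291918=0.00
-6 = -6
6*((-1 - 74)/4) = -225/2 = -112.50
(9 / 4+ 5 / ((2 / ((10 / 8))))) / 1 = 43 / 8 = 5.38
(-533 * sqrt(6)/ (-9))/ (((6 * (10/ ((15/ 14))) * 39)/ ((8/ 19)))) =41 * sqrt(6)/ 3591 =0.03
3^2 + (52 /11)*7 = 463 /11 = 42.09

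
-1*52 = -52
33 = 33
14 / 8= 7 / 4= 1.75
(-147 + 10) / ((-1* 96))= 137 / 96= 1.43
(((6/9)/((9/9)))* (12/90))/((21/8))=32/945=0.03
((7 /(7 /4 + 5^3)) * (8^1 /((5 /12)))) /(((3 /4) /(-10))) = -7168 /507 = -14.14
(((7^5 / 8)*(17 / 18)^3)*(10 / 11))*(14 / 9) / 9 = 2890047685 / 10392624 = 278.09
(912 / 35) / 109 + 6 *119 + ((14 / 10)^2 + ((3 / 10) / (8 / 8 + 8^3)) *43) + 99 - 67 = 4881152819 / 6523650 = 748.22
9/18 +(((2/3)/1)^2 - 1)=-1/18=-0.06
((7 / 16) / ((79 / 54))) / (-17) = -189 / 10744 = -0.02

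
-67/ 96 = -0.70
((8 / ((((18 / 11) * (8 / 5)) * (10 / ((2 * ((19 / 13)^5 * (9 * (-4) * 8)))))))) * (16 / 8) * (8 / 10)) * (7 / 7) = -3486347392 / 1856465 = -1877.95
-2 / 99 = -0.02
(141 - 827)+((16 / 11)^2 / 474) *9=-6557090 / 9559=-685.96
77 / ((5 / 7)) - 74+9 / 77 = 13058 / 385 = 33.92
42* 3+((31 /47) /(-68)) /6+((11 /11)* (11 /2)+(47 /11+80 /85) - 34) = 21665719 /210936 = 102.71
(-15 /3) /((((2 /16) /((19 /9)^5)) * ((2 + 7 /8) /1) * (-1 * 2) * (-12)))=-99043960 /4074381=-24.31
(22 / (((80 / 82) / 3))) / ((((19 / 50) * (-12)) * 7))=-2255 / 1064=-2.12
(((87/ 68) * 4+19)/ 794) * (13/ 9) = 2665/ 60741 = 0.04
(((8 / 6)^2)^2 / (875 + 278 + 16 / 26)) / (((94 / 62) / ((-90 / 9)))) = -1031680 / 57093579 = -0.02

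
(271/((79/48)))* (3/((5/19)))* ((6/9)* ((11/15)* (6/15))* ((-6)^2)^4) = 6088433319936/9875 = 616550209.61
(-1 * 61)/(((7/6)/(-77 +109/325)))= 9119256/2275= 4008.46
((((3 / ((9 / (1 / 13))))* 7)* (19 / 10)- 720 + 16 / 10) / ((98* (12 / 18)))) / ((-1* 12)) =280043 / 305760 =0.92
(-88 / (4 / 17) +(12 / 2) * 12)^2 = 91204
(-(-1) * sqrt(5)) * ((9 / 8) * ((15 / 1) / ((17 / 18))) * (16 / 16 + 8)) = 10935 * sqrt(5) / 68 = 359.58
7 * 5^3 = 875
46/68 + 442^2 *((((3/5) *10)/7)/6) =6642537/238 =27909.82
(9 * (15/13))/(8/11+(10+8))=1485/2678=0.55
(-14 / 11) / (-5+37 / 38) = 532 / 1683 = 0.32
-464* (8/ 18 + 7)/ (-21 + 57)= -7772/ 81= -95.95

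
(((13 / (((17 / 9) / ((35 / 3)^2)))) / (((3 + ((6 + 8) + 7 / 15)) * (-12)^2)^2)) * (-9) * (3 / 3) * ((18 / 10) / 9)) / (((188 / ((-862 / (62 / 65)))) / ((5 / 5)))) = 2230694375 / 1741049073664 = 0.00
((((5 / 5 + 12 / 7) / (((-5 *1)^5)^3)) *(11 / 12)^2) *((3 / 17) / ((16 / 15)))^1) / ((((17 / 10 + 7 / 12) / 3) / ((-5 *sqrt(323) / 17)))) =20691 *sqrt(323) / 4330484375000000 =0.00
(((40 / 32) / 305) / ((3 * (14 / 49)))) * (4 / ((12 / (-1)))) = -7 / 4392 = -0.00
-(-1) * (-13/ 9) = -13/ 9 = -1.44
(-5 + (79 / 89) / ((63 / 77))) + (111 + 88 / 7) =670913 / 5607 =119.66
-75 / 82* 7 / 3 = -175 / 82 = -2.13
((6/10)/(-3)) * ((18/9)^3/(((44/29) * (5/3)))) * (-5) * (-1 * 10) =-348/11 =-31.64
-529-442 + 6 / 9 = -2911 / 3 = -970.33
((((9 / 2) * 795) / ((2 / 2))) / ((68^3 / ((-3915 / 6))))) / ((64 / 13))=-1.51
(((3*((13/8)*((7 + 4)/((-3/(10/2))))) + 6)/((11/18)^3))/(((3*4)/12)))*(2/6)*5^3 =-20260125/1331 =-15221.73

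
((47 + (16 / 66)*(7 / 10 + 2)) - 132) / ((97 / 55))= -4639 / 97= -47.82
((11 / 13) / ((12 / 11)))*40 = 1210 / 39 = 31.03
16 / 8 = 2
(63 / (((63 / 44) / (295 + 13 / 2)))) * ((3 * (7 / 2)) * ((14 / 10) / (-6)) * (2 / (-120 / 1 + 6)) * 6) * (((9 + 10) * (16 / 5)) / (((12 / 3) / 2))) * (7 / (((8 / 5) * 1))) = 2275119 / 5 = 455023.80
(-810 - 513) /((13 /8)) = -10584 /13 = -814.15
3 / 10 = 0.30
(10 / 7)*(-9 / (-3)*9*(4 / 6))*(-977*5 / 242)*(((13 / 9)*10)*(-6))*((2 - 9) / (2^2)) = -9525750 / 121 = -78725.21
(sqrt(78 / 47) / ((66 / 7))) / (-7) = -sqrt(3666) / 3102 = -0.02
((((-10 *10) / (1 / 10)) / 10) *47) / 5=-940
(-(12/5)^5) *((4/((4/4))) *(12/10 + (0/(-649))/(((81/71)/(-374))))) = -5971968/15625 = -382.21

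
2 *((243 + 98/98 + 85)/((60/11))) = 3619/30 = 120.63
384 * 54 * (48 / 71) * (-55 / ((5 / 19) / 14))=-2912329728 / 71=-41018728.56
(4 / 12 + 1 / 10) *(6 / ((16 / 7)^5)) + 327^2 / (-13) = -560613075137 / 68157440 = -8225.27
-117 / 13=-9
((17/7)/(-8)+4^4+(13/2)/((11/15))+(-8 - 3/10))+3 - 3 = 789281/3080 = 256.26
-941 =-941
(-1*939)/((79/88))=-82632/79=-1045.97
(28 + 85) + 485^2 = 235338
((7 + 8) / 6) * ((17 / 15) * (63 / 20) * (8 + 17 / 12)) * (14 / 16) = 94129 / 1280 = 73.54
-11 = -11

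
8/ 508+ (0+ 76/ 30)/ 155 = 9476/ 295275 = 0.03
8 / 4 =2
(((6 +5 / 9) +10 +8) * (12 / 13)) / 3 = 68 / 9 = 7.56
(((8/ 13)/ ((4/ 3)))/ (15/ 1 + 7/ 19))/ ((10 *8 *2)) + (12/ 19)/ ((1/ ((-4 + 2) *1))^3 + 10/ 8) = 9721009/ 17309760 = 0.56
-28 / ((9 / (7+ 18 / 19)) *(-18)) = 2114 / 1539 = 1.37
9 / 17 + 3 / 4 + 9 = 699 / 68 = 10.28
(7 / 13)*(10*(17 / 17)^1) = 70 / 13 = 5.38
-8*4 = -32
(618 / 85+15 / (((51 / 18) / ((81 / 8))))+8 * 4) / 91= 347 / 340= 1.02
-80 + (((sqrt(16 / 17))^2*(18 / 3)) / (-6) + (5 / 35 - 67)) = -17588 / 119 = -147.80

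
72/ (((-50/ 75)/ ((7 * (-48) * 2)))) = 72576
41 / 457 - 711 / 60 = -107489 / 9140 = -11.76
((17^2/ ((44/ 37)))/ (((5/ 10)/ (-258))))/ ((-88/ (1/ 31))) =1379397/ 30008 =45.97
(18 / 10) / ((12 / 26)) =39 / 10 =3.90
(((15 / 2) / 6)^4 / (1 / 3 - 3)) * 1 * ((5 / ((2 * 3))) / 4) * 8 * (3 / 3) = -3125 / 2048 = -1.53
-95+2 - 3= -96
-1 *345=-345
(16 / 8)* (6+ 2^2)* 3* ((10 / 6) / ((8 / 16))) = 200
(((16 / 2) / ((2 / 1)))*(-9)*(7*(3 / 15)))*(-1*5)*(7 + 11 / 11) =2016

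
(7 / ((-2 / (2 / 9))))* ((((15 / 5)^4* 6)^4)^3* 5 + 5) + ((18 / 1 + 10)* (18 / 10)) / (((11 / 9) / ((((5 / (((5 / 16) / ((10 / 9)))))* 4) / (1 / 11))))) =-6077196450334994935809249943405091 / 9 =-675244050037221659534361100000000.00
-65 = -65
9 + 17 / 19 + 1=207 / 19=10.89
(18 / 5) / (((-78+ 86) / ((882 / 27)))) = 147 / 10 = 14.70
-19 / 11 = -1.73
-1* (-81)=81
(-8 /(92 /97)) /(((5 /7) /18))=-24444 /115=-212.56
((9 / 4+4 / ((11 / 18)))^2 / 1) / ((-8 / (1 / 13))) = -149769 / 201344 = -0.74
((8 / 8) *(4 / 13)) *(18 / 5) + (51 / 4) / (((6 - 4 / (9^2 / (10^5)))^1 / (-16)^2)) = 5790024 / 12984205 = 0.45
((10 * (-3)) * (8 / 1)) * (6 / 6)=-240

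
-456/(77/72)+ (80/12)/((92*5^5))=-1415879923/3320625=-426.39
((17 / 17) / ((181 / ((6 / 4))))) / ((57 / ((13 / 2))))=13 / 13756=0.00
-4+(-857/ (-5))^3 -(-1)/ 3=1888267004/ 375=5035378.68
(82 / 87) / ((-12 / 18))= -1.41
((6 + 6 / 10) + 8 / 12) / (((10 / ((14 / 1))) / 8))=6104 / 75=81.39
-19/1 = -19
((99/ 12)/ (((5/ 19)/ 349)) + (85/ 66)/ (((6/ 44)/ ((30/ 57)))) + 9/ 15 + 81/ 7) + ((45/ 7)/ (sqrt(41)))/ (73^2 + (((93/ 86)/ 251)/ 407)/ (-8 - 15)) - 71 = 9092994570*sqrt(41)/ 309045222956267 + 52128355/ 4788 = 10887.29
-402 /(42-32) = -201 /5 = -40.20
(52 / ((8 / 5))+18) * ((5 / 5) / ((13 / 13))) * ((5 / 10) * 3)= 303 / 4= 75.75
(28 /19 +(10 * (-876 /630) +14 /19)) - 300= -124366 /399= -311.69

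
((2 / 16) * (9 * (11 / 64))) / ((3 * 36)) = 11 / 6144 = 0.00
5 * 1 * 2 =10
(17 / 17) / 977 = 1 / 977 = 0.00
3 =3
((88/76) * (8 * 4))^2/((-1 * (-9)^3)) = 1.88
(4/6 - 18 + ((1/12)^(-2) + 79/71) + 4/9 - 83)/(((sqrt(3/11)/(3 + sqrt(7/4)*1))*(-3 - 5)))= -46.79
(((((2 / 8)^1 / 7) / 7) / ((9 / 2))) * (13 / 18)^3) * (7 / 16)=0.00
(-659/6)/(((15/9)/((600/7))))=-39540/7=-5648.57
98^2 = 9604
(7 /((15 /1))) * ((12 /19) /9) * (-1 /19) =-28 /16245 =-0.00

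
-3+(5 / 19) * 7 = -22 / 19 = -1.16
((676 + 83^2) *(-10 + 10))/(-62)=0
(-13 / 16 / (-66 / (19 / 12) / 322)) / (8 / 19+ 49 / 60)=3777865 / 745008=5.07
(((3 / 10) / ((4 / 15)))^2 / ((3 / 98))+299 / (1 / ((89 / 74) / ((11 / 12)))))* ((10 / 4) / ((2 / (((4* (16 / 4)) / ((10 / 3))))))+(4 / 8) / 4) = 276740877 / 104192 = 2656.07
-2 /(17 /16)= -32 /17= -1.88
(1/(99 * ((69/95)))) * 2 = 190/6831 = 0.03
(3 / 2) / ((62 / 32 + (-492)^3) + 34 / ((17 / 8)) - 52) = -24 / 1905528353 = -0.00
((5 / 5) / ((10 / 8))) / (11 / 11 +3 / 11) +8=302 / 35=8.63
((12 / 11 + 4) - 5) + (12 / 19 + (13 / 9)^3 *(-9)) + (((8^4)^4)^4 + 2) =106265055278361118650976079145482584758196775319331640268403300 / 16929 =6277101735386680763835789000000000000000000000000000000000.00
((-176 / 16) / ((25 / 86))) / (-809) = 946 / 20225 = 0.05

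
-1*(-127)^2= -16129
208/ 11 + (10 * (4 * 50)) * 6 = 132208/ 11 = 12018.91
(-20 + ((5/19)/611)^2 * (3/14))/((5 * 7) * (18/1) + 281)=-37735286605/1718842308274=-0.02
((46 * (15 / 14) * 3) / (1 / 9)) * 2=18630 / 7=2661.43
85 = 85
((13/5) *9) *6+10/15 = 2116/15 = 141.07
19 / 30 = 0.63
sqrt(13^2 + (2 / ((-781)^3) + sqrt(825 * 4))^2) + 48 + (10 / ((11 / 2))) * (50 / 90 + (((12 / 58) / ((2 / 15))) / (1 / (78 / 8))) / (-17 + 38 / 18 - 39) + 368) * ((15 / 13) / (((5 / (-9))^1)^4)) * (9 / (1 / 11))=sqrt(787246073312212892393 - 19055181640 * sqrt(33)) / 476379541 + 734110601199 / 914225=803045.69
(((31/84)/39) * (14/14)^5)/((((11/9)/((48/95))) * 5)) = 372/475475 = 0.00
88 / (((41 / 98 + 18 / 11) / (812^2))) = 62548009216 / 2215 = 28238378.88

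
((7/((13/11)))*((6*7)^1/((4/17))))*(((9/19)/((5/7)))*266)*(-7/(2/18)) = -11749644.42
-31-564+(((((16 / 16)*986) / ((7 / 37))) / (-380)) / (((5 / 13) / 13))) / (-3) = -8787521 / 19950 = -440.48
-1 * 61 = -61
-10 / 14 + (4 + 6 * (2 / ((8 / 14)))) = 170 / 7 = 24.29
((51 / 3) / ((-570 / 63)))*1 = -357 / 190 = -1.88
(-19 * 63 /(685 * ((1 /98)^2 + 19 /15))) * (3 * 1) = -103463892 /25001267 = -4.14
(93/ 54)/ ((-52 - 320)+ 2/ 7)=-217/ 46836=-0.00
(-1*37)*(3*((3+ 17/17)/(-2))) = 222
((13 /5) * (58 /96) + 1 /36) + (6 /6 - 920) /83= -566147 /59760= -9.47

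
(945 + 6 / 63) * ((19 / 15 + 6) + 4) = 3354143 / 315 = 10648.07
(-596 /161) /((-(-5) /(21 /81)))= -596 /3105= -0.19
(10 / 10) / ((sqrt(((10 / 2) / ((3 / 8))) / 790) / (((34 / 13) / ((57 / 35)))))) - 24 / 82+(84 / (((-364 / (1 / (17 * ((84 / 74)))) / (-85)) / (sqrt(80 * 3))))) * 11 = -12 / 41+595 * sqrt(237) / 741+4070 * sqrt(15) / 91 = 185.29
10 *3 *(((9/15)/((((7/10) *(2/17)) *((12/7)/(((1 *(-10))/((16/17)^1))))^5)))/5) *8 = -181107197403125/56623104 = -3198468.20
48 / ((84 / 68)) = 272 / 7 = 38.86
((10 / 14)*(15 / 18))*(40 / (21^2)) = 500 / 9261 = 0.05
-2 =-2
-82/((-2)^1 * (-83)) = -0.49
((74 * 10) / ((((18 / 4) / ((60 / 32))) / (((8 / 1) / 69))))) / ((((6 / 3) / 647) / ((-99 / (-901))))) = 1270.71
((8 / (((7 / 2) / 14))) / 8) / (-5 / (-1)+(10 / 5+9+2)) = 2 / 9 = 0.22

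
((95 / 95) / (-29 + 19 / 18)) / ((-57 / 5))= 30 / 9557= 0.00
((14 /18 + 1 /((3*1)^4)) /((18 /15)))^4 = 655360000 /3486784401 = 0.19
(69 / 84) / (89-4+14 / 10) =0.01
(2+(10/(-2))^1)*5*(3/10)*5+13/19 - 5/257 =-213243/9766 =-21.84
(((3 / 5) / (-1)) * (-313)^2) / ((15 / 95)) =-1861411 / 5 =-372282.20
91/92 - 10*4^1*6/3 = -7269/92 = -79.01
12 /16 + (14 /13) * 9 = 543 /52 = 10.44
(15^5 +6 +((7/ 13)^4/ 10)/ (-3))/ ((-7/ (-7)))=650660419829/ 856830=759381.00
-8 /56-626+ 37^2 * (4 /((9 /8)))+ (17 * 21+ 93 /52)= 15070259 /3276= 4600.20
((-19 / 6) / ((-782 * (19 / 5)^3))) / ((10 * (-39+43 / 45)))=-375 / 1933204096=-0.00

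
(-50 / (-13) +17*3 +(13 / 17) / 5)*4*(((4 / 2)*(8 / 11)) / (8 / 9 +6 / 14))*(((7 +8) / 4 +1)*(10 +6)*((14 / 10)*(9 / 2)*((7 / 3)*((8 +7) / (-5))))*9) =-36957538711296 / 5044325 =-7326557.81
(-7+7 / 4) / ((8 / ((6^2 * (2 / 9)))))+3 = -9 / 4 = -2.25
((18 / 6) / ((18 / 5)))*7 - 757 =-4507 / 6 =-751.17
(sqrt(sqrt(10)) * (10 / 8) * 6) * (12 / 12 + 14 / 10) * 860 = 15480 * 10^(1 / 4) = 27527.77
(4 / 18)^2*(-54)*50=-400 / 3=-133.33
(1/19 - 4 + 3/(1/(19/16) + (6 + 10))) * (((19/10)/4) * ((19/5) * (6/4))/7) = -1306269/896000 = -1.46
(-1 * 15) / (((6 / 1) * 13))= -5 / 26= -0.19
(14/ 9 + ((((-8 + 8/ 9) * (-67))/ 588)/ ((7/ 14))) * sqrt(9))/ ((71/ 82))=232060/ 31311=7.41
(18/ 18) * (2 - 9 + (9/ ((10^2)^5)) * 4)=-17499999991/ 2500000000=-7.00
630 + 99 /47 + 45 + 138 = 38310 /47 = 815.11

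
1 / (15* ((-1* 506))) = -1 / 7590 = -0.00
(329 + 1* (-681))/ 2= -176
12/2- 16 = -10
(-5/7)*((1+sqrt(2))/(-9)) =0.19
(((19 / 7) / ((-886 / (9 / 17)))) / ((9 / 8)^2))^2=369664 / 225105649209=0.00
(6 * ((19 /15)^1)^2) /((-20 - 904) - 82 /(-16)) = -5776 /551325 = -0.01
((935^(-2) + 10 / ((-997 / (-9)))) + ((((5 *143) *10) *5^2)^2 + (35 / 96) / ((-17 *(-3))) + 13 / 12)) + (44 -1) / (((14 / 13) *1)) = 56143697295599012952577 / 1757150287200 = 31951562541.11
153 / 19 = 8.05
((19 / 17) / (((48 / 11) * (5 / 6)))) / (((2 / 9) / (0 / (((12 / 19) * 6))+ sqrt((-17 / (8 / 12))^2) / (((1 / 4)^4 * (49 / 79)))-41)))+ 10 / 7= 966370543 / 66640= 14501.36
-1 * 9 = -9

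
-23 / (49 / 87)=-2001 / 49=-40.84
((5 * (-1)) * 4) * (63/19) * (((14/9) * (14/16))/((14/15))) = -3675/38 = -96.71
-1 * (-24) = 24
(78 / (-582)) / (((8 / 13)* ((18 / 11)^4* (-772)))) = 2474329 / 62888182272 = 0.00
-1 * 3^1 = -3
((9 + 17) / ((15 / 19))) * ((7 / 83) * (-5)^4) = 432250 / 249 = 1735.94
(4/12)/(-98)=-1/294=-0.00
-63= -63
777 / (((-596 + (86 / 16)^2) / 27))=-191808 / 5185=-36.99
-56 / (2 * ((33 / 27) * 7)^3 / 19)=-55404 / 65219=-0.85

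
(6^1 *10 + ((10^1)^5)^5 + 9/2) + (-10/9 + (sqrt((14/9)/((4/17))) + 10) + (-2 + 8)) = sqrt(238)/6 + 180000000000000000000001429/18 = 10000000000000000000000080.00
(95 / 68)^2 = 9025 / 4624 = 1.95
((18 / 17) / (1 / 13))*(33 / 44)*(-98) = -17199 / 17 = -1011.71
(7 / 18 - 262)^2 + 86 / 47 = 1042237871 / 15228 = 68442.20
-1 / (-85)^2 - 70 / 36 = -252893 / 130050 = -1.94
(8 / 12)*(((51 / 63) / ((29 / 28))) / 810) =68 / 105705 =0.00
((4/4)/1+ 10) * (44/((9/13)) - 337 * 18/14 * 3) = -856757/63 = -13599.32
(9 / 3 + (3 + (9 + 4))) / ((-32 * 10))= -19 / 320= -0.06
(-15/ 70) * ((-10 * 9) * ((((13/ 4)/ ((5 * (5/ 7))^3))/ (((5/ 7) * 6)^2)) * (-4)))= -93639/ 312500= -0.30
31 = 31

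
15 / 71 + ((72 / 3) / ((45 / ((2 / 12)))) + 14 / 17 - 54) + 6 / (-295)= -169511821 / 3204585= -52.90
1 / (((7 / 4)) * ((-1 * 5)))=-4 / 35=-0.11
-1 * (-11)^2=-121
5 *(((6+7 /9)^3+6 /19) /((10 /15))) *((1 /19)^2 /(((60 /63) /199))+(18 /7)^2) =3660900413221 /217786968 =16809.55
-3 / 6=-1 / 2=-0.50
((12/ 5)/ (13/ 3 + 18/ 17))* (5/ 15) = 204/ 1375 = 0.15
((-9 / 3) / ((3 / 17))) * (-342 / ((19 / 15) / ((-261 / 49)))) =-1197990 / 49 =-24448.78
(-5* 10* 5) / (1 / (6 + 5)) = -2750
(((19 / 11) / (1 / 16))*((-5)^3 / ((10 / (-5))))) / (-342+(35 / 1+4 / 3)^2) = 171000 / 96833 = 1.77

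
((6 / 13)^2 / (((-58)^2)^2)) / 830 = 9 / 396841223480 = 0.00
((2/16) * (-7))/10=-7/80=-0.09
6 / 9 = 2 / 3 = 0.67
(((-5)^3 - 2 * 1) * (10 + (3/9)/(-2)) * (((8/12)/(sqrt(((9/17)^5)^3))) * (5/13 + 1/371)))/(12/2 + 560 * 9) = -2871739610120926 * sqrt(17)/1571432904513927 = -7.53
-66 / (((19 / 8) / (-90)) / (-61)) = -2898720 / 19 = -152564.21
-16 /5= -3.20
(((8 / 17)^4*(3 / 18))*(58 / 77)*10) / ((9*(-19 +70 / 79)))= -93839360 / 248479067529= -0.00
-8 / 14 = -4 / 7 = -0.57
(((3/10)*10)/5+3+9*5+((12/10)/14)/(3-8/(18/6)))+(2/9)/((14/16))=442/9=49.11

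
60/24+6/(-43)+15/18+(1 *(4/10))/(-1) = 1802/645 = 2.79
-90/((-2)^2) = -45/2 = -22.50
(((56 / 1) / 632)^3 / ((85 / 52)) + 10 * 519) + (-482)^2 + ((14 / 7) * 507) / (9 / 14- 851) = 23699906306714278 / 99783698015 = 237512.81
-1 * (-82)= 82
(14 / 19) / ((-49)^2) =2 / 6517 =0.00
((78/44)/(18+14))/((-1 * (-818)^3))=39/385329776128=0.00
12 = 12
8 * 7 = 56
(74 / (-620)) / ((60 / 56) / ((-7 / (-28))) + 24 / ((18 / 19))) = -777 / 192820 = -0.00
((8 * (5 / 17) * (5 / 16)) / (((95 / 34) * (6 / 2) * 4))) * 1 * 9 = 15 / 76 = 0.20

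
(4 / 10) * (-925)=-370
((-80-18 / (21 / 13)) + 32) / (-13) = 414 / 91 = 4.55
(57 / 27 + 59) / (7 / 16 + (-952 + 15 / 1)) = -0.07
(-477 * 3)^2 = 2047761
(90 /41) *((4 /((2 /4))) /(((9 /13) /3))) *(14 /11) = 43680 /451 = 96.85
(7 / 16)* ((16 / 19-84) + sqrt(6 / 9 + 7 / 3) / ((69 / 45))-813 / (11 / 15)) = -1743595 / 3344 + 105* sqrt(3) / 368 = -520.92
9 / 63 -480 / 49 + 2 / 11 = -5105 / 539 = -9.47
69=69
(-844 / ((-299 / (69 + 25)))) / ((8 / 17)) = 168589 / 299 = 563.84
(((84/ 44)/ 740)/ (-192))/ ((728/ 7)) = -7/ 54179840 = -0.00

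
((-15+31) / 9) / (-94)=-8 / 423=-0.02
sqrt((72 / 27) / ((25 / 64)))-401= -401 + 16 * sqrt(6) / 15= -398.39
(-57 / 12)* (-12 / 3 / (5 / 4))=15.20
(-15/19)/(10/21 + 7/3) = -315/1121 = -0.28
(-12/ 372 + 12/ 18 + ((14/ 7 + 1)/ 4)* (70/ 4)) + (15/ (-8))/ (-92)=943199/ 68448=13.78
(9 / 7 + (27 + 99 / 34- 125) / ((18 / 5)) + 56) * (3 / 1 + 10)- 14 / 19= 32607503 / 81396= 400.60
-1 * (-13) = 13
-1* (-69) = 69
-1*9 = -9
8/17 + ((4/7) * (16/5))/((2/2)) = 2.30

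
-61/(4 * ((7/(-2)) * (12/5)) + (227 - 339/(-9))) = -915/3466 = -0.26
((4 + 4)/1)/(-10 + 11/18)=-144/169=-0.85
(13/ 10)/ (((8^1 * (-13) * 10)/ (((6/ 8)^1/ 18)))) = -1/ 19200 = -0.00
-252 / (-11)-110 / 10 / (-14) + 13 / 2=2325 / 77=30.19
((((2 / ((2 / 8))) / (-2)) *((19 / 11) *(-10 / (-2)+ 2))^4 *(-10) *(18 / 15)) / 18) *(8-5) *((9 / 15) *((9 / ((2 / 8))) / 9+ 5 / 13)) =428048186328 / 951665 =449788.72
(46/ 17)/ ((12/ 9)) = 69/ 34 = 2.03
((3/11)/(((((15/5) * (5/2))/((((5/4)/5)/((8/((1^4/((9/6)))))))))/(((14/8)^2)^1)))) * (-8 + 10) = 49/10560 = 0.00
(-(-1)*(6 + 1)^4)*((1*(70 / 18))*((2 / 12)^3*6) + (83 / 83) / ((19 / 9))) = 1396.68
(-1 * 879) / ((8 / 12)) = -2637 / 2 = -1318.50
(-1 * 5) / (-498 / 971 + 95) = -4855 / 91747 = -0.05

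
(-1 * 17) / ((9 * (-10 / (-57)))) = -323 / 30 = -10.77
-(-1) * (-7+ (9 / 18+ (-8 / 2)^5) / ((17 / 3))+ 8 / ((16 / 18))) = -6073 / 34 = -178.62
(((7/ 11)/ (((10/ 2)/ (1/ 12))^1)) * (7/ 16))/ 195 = 49/ 2059200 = 0.00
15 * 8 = 120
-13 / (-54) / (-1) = -13 / 54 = -0.24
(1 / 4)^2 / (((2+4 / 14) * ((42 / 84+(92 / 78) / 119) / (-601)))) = -32.23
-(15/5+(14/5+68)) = -369/5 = -73.80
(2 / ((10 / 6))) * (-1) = -6 / 5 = -1.20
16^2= 256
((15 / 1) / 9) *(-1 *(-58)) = 290 / 3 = 96.67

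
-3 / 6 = -1 / 2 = -0.50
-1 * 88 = -88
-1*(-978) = 978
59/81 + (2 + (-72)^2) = 420125/81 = 5186.73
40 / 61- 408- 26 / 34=-423209 / 1037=-408.11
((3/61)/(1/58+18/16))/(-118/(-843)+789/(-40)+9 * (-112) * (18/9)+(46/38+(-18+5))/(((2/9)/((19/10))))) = -4693824/232901773399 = -0.00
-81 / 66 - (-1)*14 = 281 / 22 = 12.77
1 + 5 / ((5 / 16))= 17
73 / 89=0.82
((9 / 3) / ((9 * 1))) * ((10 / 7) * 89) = 890 / 21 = 42.38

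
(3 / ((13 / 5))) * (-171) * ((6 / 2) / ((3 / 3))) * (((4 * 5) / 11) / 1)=-153900 / 143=-1076.22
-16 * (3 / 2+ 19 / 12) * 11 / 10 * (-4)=3256 / 15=217.07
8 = 8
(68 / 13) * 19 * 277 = 357884 / 13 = 27529.54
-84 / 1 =-84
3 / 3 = 1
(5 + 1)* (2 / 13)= 0.92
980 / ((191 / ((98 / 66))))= 48020 / 6303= 7.62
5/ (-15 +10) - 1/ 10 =-11/ 10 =-1.10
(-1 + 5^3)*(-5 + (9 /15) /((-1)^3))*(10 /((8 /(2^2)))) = -3472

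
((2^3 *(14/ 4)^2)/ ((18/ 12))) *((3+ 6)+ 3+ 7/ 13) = 31948/ 39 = 819.18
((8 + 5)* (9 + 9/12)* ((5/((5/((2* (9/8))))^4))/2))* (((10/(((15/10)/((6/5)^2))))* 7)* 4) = 69854967/20000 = 3492.75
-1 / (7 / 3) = -3 / 7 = -0.43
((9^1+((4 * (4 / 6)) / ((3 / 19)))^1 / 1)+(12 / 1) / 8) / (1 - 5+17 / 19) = -8.82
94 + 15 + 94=203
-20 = -20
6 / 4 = 3 / 2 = 1.50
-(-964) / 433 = 964 / 433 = 2.23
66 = 66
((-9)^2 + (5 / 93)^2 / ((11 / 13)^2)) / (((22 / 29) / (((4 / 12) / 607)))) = 1229209573 / 20963022399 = 0.06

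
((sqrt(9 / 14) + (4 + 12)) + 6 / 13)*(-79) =-16906 / 13 - 237*sqrt(14) / 14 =-1363.80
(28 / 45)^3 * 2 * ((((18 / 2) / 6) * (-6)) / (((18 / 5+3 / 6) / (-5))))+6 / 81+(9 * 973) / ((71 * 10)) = 17.70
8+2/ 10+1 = 46/ 5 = 9.20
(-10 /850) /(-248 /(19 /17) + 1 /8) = 152 /2865265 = 0.00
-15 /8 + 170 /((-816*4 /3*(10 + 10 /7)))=-967 /512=-1.89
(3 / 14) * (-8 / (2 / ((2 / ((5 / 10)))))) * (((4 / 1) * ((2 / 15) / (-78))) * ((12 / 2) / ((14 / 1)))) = 32 / 3185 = 0.01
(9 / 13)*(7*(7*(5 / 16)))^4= 32427005625 / 851968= 38061.30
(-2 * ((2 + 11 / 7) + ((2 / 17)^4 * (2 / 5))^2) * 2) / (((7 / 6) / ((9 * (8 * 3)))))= -22601454145998912 / 8545302865225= -2644.90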